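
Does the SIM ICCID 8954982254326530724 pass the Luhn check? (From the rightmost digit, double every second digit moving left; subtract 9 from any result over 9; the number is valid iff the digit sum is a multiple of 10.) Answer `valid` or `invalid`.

invalid

From the right, keep odd positions and double even positions (subtract 9 from any doubled value over 9):
  doubled (positions 2,4,...): 4 0 1 4 8 4 7 8 9 → sum 45
  kept (positions 1,3,...): 4 7 3 6 3 5 2 9 5 8 → sum 52
Total = 97.
97 mod 10 = 7, so the number is invalid.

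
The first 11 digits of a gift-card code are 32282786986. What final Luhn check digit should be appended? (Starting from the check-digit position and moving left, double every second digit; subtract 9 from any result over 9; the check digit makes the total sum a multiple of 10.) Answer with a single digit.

Partial digits right→left: 6 8 9 6 8 7 2 8 2 2 3
Double every second digit counting from the check-digit position (so the 1st, 3rd, 5th, ... of the partial from the right).
  doubled (with −9 where >9): 3 9 7 4 4 6 → sum 33
  kept as-is: 8 6 7 8 2 → sum 31
Total = 33 + 31 = 64.
Check digit = (10 − (64 mod 10)) mod 10 = 6.

6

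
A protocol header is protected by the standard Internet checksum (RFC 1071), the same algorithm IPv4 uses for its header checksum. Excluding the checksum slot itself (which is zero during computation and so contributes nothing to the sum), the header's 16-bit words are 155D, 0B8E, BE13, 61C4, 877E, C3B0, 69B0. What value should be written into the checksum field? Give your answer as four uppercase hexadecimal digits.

One's-complement addition (fold any carry out of bit 15 back into bit 0):
  0x155D + 0x0B8E = 0x020EB
  0x20EB + 0xBE13 = 0x0DEFE
  0xDEFE + 0x61C4 = 0x140C2 → wrap carry → 0x40C3
  0x40C3 + 0x877E = 0x0C841
  0xC841 + 0xC3B0 = 0x18BF1 → wrap carry → 0x8BF2
  0x8BF2 + 0x69B0 = 0x0F5A2
One's-complement sum = 0xF5A2.
Checksum = ~0xF5A2 & 0xFFFF = 0x0A5D.

0A5D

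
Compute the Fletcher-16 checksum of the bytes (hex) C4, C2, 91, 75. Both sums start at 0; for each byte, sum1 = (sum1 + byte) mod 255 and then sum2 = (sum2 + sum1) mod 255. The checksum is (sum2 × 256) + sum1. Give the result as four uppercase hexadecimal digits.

F38E

Running sums (mod 255):
  after byte 0 (C4): sum1=196, sum2=196
  after byte 1 (C2): sum1=135, sum2=76
  after byte 2 (91): sum1=25, sum2=101
  after byte 3 (75): sum1=142, sum2=243
Checksum = sum2·256 + sum1 = 243·256 + 142 = 62350 = 0xF38E.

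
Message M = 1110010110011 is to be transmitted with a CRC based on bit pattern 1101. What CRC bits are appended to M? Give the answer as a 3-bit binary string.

001

Append 3 zeros: 1110010110011000. Divide by 1101 (XOR where the leading bit is 1):
  pos 0: 1110 XOR 1101 = 0011
  pos 2: 1101 XOR 1101 = 0000
  pos 7: 1100 XOR 1101 = 0001
  pos 10: 1110 XOR 1101 = 0011
  pos 12: 1100 XOR 1101 = 0001
Remainder (last 3 bits) = 001. This is the CRC / FCS.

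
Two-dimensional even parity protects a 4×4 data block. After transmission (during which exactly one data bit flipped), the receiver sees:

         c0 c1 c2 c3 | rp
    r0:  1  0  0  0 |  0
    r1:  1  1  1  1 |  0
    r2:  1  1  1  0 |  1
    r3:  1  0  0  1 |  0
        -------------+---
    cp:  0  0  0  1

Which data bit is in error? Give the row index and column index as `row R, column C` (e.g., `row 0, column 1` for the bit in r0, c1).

row 0, column 3

Recompute each row's even parity and compare to rp:
  r0: data parity 1, sent rp 0 → mismatch
  r1: data parity 0, sent rp 0 → ok
  r2: data parity 1, sent rp 1 → ok
  r3: data parity 0, sent rp 0 → ok
Recompute each column's even parity and compare to cp:
  c0: data parity 0, sent cp 0 → ok
  c1: data parity 0, sent cp 0 → ok
  c2: data parity 0, sent cp 0 → ok
  c3: data parity 0, sent cp 1 → mismatch
Exactly one row (r0) and one column (c3) fail → the flipped bit is at their intersection.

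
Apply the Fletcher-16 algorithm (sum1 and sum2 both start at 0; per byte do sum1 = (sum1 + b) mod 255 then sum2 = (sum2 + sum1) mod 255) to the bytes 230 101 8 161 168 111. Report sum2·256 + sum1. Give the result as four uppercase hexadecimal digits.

Running sums (mod 255):
  after byte 0 (230): sum1=230, sum2=230
  after byte 1 (101): sum1=76, sum2=51
  after byte 2 (8): sum1=84, sum2=135
  after byte 3 (161): sum1=245, sum2=125
  after byte 4 (168): sum1=158, sum2=28
  after byte 5 (111): sum1=14, sum2=42
Checksum = sum2·256 + sum1 = 42·256 + 14 = 10766 = 0x2A0E.

2A0E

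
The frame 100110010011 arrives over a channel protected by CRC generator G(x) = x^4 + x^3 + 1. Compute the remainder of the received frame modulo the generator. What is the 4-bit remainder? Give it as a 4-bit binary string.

1110

Modulo-2 division of 100110010011 by 11001:
  pos 0: 10011 XOR 11001 = 01010
  pos 1: 10100 XOR 11001 = 01101
  pos 2: 11010 XOR 11001 = 00011
  pos 5: 11100 XOR 11001 = 00101
  pos 7: 10111 XOR 11001 = 01110
Remainder = 1110 (nonzero — an error is detected).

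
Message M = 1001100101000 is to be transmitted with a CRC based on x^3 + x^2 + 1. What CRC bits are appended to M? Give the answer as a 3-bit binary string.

010

Append 3 zeros: 1001100101000000. Divide by 1101 (XOR where the leading bit is 1):
  pos 0: 1001 XOR 1101 = 0100
  pos 1: 1001 XOR 1101 = 0100
  pos 2: 1000 XOR 1101 = 0101
  pos 3: 1010 XOR 1101 = 0111
  pos 4: 1111 XOR 1101 = 0010
  pos 6: 1001 XOR 1101 = 0100
  pos 7: 1000 XOR 1101 = 0101
  pos 8: 1010 XOR 1101 = 0111
  pos 9: 1110 XOR 1101 = 0011
  pos 11: 1100 XOR 1101 = 0001
Remainder (last 3 bits) = 010. This is the CRC / FCS.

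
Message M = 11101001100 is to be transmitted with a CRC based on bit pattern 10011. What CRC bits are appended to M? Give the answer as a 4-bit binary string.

1011

Append 4 zeros: 111010011000000. Divide by 10011 (XOR where the leading bit is 1):
  pos 0: 11101 XOR 10011 = 01110
  pos 1: 11100 XOR 10011 = 01111
  pos 2: 11110 XOR 10011 = 01101
  pos 3: 11011 XOR 10011 = 01000
  pos 4: 10001 XOR 10011 = 00010
  pos 7: 10000 XOR 10011 = 00011
  pos 10: 11000 XOR 10011 = 01011
Remainder (last 4 bits) = 1011. This is the CRC / FCS.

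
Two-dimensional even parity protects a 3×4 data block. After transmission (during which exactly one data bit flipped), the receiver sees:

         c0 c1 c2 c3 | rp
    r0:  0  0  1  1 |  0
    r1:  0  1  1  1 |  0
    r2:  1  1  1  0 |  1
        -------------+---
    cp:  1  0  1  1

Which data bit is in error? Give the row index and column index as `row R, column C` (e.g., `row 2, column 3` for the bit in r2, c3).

row 1, column 3

Recompute each row's even parity and compare to rp:
  r0: data parity 0, sent rp 0 → ok
  r1: data parity 1, sent rp 0 → mismatch
  r2: data parity 1, sent rp 1 → ok
Recompute each column's even parity and compare to cp:
  c0: data parity 1, sent cp 1 → ok
  c1: data parity 0, sent cp 0 → ok
  c2: data parity 1, sent cp 1 → ok
  c3: data parity 0, sent cp 1 → mismatch
Exactly one row (r1) and one column (c3) fail → the flipped bit is at their intersection.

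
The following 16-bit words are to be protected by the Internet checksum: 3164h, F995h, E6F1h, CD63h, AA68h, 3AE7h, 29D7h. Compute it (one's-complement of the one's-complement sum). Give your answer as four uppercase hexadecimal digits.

One's-complement addition (fold any carry out of bit 15 back into bit 0):
  0x3164 + 0xF995 = 0x12AF9 → wrap carry → 0x2AFA
  0x2AFA + 0xE6F1 = 0x111EB → wrap carry → 0x11EC
  0x11EC + 0xCD63 = 0x0DF4F
  0xDF4F + 0xAA68 = 0x189B7 → wrap carry → 0x89B8
  0x89B8 + 0x3AE7 = 0x0C49F
  0xC49F + 0x29D7 = 0x0EE76
One's-complement sum = 0xEE76.
Checksum = ~0xEE76 & 0xFFFF = 0x1189.

1189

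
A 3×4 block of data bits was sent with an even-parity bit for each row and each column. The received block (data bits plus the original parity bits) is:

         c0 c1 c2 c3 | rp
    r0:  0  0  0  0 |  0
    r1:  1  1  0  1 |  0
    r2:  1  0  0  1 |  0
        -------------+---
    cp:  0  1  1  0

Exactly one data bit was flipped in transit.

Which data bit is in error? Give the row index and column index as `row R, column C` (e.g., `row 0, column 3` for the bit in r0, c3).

Recompute each row's even parity and compare to rp:
  r0: data parity 0, sent rp 0 → ok
  r1: data parity 1, sent rp 0 → mismatch
  r2: data parity 0, sent rp 0 → ok
Recompute each column's even parity and compare to cp:
  c0: data parity 0, sent cp 0 → ok
  c1: data parity 1, sent cp 1 → ok
  c2: data parity 0, sent cp 1 → mismatch
  c3: data parity 0, sent cp 0 → ok
Exactly one row (r1) and one column (c2) fail → the flipped bit is at their intersection.

row 1, column 2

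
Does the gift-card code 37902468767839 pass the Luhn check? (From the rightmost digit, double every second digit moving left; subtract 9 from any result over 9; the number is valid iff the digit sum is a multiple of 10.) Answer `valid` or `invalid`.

From the right, keep odd positions and double even positions (subtract 9 from any doubled value over 9):
  doubled (positions 2,4,...): 6 5 5 3 4 9 6 → sum 38
  kept (positions 1,3,...): 9 8 6 8 4 0 7 → sum 42
Total = 80.
80 mod 10 = 0, so the number is valid.

valid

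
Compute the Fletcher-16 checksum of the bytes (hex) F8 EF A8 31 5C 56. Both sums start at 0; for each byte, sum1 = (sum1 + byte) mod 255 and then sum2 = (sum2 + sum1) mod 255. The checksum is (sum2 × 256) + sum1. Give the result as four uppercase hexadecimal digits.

Running sums (mod 255):
  after byte 0 (F8): sum1=248, sum2=248
  after byte 1 (EF): sum1=232, sum2=225
  after byte 2 (A8): sum1=145, sum2=115
  after byte 3 (31): sum1=194, sum2=54
  after byte 4 (5C): sum1=31, sum2=85
  after byte 5 (56): sum1=117, sum2=202
Checksum = sum2·256 + sum1 = 202·256 + 117 = 51829 = 0xCA75.

CA75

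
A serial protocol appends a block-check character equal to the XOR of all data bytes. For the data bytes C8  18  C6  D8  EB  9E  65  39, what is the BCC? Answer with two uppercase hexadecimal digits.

XOR the bytes together:
  start with 0xC8
  0xC8 ⊕ 0x18 = 0xD0
  0xD0 ⊕ 0xC6 = 0x16
  0x16 ⊕ 0xD8 = 0xCE
  0xCE ⊕ 0xEB = 0x25
  0x25 ⊕ 0x9E = 0xBB
  0xBB ⊕ 0x65 = 0xDE
  0xDE ⊕ 0x39 = 0xE7

E7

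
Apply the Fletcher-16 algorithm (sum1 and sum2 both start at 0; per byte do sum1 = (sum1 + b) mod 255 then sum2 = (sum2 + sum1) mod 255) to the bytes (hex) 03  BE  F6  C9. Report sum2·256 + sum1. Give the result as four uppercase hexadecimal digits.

0082

Running sums (mod 255):
  after byte 0 (03): sum1=3, sum2=3
  after byte 1 (BE): sum1=193, sum2=196
  after byte 2 (F6): sum1=184, sum2=125
  after byte 3 (C9): sum1=130, sum2=0
Checksum = sum2·256 + sum1 = 0·256 + 130 = 130 = 0x0082.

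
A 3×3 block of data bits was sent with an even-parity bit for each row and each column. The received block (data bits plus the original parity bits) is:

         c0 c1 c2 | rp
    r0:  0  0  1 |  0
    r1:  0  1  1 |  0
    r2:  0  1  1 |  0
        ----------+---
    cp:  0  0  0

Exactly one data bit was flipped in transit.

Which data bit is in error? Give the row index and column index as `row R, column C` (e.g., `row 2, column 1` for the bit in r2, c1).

row 0, column 2

Recompute each row's even parity and compare to rp:
  r0: data parity 1, sent rp 0 → mismatch
  r1: data parity 0, sent rp 0 → ok
  r2: data parity 0, sent rp 0 → ok
Recompute each column's even parity and compare to cp:
  c0: data parity 0, sent cp 0 → ok
  c1: data parity 0, sent cp 0 → ok
  c2: data parity 1, sent cp 0 → mismatch
Exactly one row (r0) and one column (c2) fail → the flipped bit is at their intersection.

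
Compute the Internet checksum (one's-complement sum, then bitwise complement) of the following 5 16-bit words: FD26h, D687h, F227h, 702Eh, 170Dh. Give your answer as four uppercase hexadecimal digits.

One's-complement addition (fold any carry out of bit 15 back into bit 0):
  0xFD26 + 0xD687 = 0x1D3AD → wrap carry → 0xD3AE
  0xD3AE + 0xF227 = 0x1C5D5 → wrap carry → 0xC5D6
  0xC5D6 + 0x702E = 0x13604 → wrap carry → 0x3605
  0x3605 + 0x170D = 0x04D12
One's-complement sum = 0x4D12.
Checksum = ~0x4D12 & 0xFFFF = 0xB2ED.

B2ED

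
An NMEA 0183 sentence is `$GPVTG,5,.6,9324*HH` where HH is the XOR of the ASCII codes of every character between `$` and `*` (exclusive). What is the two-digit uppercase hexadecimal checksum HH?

XOR the ASCII codes of the payload characters:
  'G' = 0x47 → acc = 0x47
  'P' = 0x50 → acc = 0x17
  'V' = 0x56 → acc = 0x41
  'T' = 0x54 → acc = 0x15
  'G' = 0x47 → acc = 0x52
  ',' = 0x2C → acc = 0x7E
  '5' = 0x35 → acc = 0x4B
  ',' = 0x2C → acc = 0x67
  '.' = 0x2E → acc = 0x49
  '6' = 0x36 → acc = 0x7F
  ',' = 0x2C → acc = 0x53
  '9' = 0x39 → acc = 0x6A
  '3' = 0x33 → acc = 0x59
  '2' = 0x32 → acc = 0x6B
  '4' = 0x34 → acc = 0x5F
Checksum = 0x5F.

5F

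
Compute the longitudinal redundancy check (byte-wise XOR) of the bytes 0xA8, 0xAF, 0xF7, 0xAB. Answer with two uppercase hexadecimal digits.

XOR the bytes together:
  start with 0xA8
  0xA8 ⊕ 0xAF = 0x07
  0x07 ⊕ 0xF7 = 0xF0
  0xF0 ⊕ 0xAB = 0x5B

5B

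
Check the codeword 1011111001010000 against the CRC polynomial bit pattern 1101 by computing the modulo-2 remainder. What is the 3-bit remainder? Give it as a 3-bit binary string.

000

Modulo-2 division of 1011111001010000 by 1101:
  pos 0: 1011 XOR 1101 = 0110
  pos 1: 1101 XOR 1101 = 0000
  pos 5: 1100 XOR 1101 = 0001
  pos 8: 1101 XOR 1101 = 0000
Remainder = 000 (zero — the frame passes the CRC check).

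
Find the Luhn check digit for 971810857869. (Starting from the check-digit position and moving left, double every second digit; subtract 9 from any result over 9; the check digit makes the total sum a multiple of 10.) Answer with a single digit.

9

Partial digits right→left: 9 6 8 7 5 8 0 1 8 1 7 9
Double every second digit counting from the check-digit position (so the 1st, 3rd, 5th, ... of the partial from the right).
  doubled (with −9 where >9): 9 7 1 0 7 5 → sum 29
  kept as-is: 6 7 8 1 1 9 → sum 32
Total = 29 + 32 = 61.
Check digit = (10 − (61 mod 10)) mod 10 = 9.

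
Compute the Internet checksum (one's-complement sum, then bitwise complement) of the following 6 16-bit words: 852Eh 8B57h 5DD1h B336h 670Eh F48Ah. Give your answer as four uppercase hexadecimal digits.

One's-complement addition (fold any carry out of bit 15 back into bit 0):
  0x852E + 0x8B57 = 0x11085 → wrap carry → 0x1086
  0x1086 + 0x5DD1 = 0x06E57
  0x6E57 + 0xB336 = 0x1218D → wrap carry → 0x218E
  0x218E + 0x670E = 0x0889C
  0x889C + 0xF48A = 0x17D26 → wrap carry → 0x7D27
One's-complement sum = 0x7D27.
Checksum = ~0x7D27 & 0xFFFF = 0x82D8.

82D8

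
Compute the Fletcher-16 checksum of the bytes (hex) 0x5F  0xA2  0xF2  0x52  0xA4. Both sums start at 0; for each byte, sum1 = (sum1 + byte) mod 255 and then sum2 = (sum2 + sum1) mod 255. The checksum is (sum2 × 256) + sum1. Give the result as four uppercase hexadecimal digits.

89EB

Running sums (mod 255):
  after byte 0 (0x5F): sum1=95, sum2=95
  after byte 1 (0xA2): sum1=2, sum2=97
  after byte 2 (0xF2): sum1=244, sum2=86
  after byte 3 (0x52): sum1=71, sum2=157
  after byte 4 (0xA4): sum1=235, sum2=137
Checksum = sum2·256 + sum1 = 137·256 + 235 = 35307 = 0x89EB.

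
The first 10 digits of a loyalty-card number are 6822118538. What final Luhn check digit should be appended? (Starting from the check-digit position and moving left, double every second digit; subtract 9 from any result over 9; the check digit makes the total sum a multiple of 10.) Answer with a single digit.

9

Partial digits right→left: 8 3 5 8 1 1 2 2 8 6
Double every second digit counting from the check-digit position (so the 1st, 3rd, 5th, ... of the partial from the right).
  doubled (with −9 where >9): 7 1 2 4 7 → sum 21
  kept as-is: 3 8 1 2 6 → sum 20
Total = 21 + 20 = 41.
Check digit = (10 − (41 mod 10)) mod 10 = 9.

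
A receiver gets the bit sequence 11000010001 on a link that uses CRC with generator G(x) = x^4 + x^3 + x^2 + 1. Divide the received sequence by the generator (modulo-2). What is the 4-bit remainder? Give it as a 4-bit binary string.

0000

Modulo-2 division of 11000010001 by 11101:
  pos 0: 11000 XOR 11101 = 00101
  pos 2: 10101 XOR 11101 = 01000
  pos 3: 10000 XOR 11101 = 01101
  pos 4: 11010 XOR 11101 = 00111
  pos 6: 11101 XOR 11101 = 00000
Remainder = 0000 (zero — the frame passes the CRC check).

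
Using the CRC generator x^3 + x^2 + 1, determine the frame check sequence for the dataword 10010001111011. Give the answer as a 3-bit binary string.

Append 3 zeros: 10010001111011000. Divide by 1101 (XOR where the leading bit is 1):
  pos 0: 1001 XOR 1101 = 0100
  pos 1: 1000 XOR 1101 = 0101
  pos 2: 1010 XOR 1101 = 0111
  pos 3: 1110 XOR 1101 = 0011
  pos 5: 1111 XOR 1101 = 0010
  pos 7: 1011 XOR 1101 = 0110
  pos 8: 1100 XOR 1101 = 0001
  pos 11: 1110 XOR 1101 = 0011
  pos 13: 1100 XOR 1101 = 0001
Remainder (last 3 bits) = 001. This is the CRC / FCS.

001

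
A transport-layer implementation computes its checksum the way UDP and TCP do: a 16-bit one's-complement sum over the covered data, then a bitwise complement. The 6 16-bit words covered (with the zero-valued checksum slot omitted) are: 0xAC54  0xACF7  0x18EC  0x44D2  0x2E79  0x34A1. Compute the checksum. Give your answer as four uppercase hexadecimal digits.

E5DA

One's-complement addition (fold any carry out of bit 15 back into bit 0):
  0xAC54 + 0xACF7 = 0x1594B → wrap carry → 0x594C
  0x594C + 0x18EC = 0x07238
  0x7238 + 0x44D2 = 0x0B70A
  0xB70A + 0x2E79 = 0x0E583
  0xE583 + 0x34A1 = 0x11A24 → wrap carry → 0x1A25
One's-complement sum = 0x1A25.
Checksum = ~0x1A25 & 0xFFFF = 0xE5DA.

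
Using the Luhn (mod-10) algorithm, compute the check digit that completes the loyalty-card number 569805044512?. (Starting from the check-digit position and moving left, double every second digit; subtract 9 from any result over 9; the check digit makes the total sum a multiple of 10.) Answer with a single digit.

7

Partial digits right→left: 2 1 5 4 4 0 5 0 8 9 6 5
Double every second digit counting from the check-digit position (so the 1st, 3rd, 5th, ... of the partial from the right).
  doubled (with −9 where >9): 4 1 8 1 7 3 → sum 24
  kept as-is: 1 4 0 0 9 5 → sum 19
Total = 24 + 19 = 43.
Check digit = (10 − (43 mod 10)) mod 10 = 7.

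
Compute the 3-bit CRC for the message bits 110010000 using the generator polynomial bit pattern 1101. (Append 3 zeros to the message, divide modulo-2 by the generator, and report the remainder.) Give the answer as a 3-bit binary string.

011

Append 3 zeros: 110010000000. Divide by 1101 (XOR where the leading bit is 1):
  pos 0: 1100 XOR 1101 = 0001
  pos 3: 1100 XOR 1101 = 0001
  pos 6: 1000 XOR 1101 = 0101
  pos 7: 1010 XOR 1101 = 0111
  pos 8: 1110 XOR 1101 = 0011
Remainder (last 3 bits) = 011. This is the CRC / FCS.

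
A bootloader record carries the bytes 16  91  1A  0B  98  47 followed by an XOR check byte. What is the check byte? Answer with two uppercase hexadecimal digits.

49

XOR the bytes together:
  start with 0x16
  0x16 ⊕ 0x91 = 0x87
  0x87 ⊕ 0x1A = 0x9D
  0x9D ⊕ 0x0B = 0x96
  0x96 ⊕ 0x98 = 0x0E
  0x0E ⊕ 0x47 = 0x49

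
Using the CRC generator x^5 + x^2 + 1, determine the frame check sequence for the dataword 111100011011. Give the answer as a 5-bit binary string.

Append 5 zeros: 11110001101100000. Divide by 100101 (XOR where the leading bit is 1):
  pos 0: 111100 XOR 100101 = 011001
  pos 1: 110010 XOR 100101 = 010111
  pos 2: 101111 XOR 100101 = 001010
  pos 4: 101010 XOR 100101 = 001111
  pos 6: 111111 XOR 100101 = 011010
  pos 7: 110100 XOR 100101 = 010001
  pos 8: 100010 XOR 100101 = 000111
  pos 11: 111000 XOR 100101 = 011101
Remainder (last 5 bits) = 11101. This is the CRC / FCS.

11101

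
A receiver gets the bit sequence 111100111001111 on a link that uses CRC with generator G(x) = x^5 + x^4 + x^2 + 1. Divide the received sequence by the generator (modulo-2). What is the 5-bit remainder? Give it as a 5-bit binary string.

Modulo-2 division of 111100111001111 by 110101:
  pos 0: 111100 XOR 110101 = 001001
  pos 2: 100111 XOR 110101 = 010010
  pos 3: 100101 XOR 110101 = 010000
  pos 4: 100000 XOR 110101 = 010101
  pos 5: 101010 XOR 110101 = 011111
  pos 6: 111111 XOR 110101 = 001010
  pos 8: 101011 XOR 110101 = 011110
  pos 9: 111101 XOR 110101 = 001000
Remainder = 01000 (nonzero — an error is detected).

01000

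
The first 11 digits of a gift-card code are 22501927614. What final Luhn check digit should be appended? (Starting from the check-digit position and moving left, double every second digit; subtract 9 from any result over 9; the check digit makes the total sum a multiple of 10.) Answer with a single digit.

Partial digits right→left: 4 1 6 7 2 9 1 0 5 2 2
Double every second digit counting from the check-digit position (so the 1st, 3rd, 5th, ... of the partial from the right).
  doubled (with −9 where >9): 8 3 4 2 1 4 → sum 22
  kept as-is: 1 7 9 0 2 → sum 19
Total = 22 + 19 = 41.
Check digit = (10 − (41 mod 10)) mod 10 = 9.

9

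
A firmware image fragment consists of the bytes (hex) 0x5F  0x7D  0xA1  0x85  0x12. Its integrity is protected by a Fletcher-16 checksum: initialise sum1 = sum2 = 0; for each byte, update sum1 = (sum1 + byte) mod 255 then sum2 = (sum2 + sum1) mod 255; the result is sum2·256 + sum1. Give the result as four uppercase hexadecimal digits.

Running sums (mod 255):
  after byte 0 (0x5F): sum1=95, sum2=95
  after byte 1 (0x7D): sum1=220, sum2=60
  after byte 2 (0xA1): sum1=126, sum2=186
  after byte 3 (0x85): sum1=4, sum2=190
  after byte 4 (0x12): sum1=22, sum2=212
Checksum = sum2·256 + sum1 = 212·256 + 22 = 54294 = 0xD416.

D416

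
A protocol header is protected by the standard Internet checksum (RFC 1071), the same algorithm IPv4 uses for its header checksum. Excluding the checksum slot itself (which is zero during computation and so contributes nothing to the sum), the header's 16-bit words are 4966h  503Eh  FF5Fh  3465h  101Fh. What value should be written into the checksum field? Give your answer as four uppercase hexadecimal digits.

2277

One's-complement addition (fold any carry out of bit 15 back into bit 0):
  0x4966 + 0x503E = 0x099A4
  0x99A4 + 0xFF5F = 0x19903 → wrap carry → 0x9904
  0x9904 + 0x3465 = 0x0CD69
  0xCD69 + 0x101F = 0x0DD88
One's-complement sum = 0xDD88.
Checksum = ~0xDD88 & 0xFFFF = 0x2277.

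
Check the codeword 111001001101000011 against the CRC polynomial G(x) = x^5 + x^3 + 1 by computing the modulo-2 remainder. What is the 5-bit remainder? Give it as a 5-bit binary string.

11010

Modulo-2 division of 111001001101000011 by 101001:
  pos 0: 111001 XOR 101001 = 010000
  pos 1: 100000 XOR 101001 = 001001
  pos 3: 100101 XOR 101001 = 001100
  pos 5: 110010 XOR 101001 = 011011
  pos 6: 110111 XOR 101001 = 011110
  pos 7: 111100 XOR 101001 = 010101
  pos 8: 101010 XOR 101001 = 000011
  pos 12: 110011 XOR 101001 = 011010
Remainder = 11010 (nonzero — an error is detected).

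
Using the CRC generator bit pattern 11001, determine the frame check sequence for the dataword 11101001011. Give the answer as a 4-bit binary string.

0110

Append 4 zeros: 111010010110000. Divide by 11001 (XOR where the leading bit is 1):
  pos 0: 11101 XOR 11001 = 00100
  pos 2: 10000 XOR 11001 = 01001
  pos 3: 10011 XOR 11001 = 01010
  pos 4: 10100 XOR 11001 = 01101
  pos 5: 11011 XOR 11001 = 00010
  pos 8: 10100 XOR 11001 = 01101
  pos 9: 11010 XOR 11001 = 00011
Remainder (last 4 bits) = 0110. This is the CRC / FCS.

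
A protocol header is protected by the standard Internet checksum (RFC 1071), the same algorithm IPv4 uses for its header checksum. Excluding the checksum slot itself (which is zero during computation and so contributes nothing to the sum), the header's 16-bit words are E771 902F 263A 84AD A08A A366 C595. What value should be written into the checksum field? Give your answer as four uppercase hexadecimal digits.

One's-complement addition (fold any carry out of bit 15 back into bit 0):
  0xE771 + 0x902F = 0x177A0 → wrap carry → 0x77A1
  0x77A1 + 0x263A = 0x09DDB
  0x9DDB + 0x84AD = 0x12288 → wrap carry → 0x2289
  0x2289 + 0xA08A = 0x0C313
  0xC313 + 0xA366 = 0x16679 → wrap carry → 0x667A
  0x667A + 0xC595 = 0x12C0F → wrap carry → 0x2C10
One's-complement sum = 0x2C10.
Checksum = ~0x2C10 & 0xFFFF = 0xD3EF.

D3EF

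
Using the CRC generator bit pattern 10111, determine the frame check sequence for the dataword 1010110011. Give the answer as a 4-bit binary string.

0011

Append 4 zeros: 10101100110000. Divide by 10111 (XOR where the leading bit is 1):
  pos 0: 10101 XOR 10111 = 00010
  pos 3: 10100 XOR 10111 = 00011
  pos 6: 11110 XOR 10111 = 01001
  pos 7: 10010 XOR 10111 = 00101
  pos 9: 10100 XOR 10111 = 00011
Remainder (last 4 bits) = 0011. This is the CRC / FCS.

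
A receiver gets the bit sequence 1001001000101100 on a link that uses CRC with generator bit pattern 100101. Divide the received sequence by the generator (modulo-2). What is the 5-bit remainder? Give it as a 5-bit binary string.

00010

Modulo-2 division of 1001001000101100 by 100101:
  pos 0: 100100 XOR 100101 = 000001
  pos 5: 110001 XOR 100101 = 010100
  pos 6: 101000 XOR 100101 = 001101
  pos 8: 110111 XOR 100101 = 010010
  pos 9: 100100 XOR 100101 = 000001
Remainder = 00010 (nonzero — an error is detected).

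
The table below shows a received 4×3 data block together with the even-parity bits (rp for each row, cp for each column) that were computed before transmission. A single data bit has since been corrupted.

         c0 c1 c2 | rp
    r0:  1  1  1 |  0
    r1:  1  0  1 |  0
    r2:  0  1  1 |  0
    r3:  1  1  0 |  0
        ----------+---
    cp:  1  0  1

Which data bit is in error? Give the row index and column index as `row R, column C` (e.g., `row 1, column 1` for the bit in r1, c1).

row 0, column 1

Recompute each row's even parity and compare to rp:
  r0: data parity 1, sent rp 0 → mismatch
  r1: data parity 0, sent rp 0 → ok
  r2: data parity 0, sent rp 0 → ok
  r3: data parity 0, sent rp 0 → ok
Recompute each column's even parity and compare to cp:
  c0: data parity 1, sent cp 1 → ok
  c1: data parity 1, sent cp 0 → mismatch
  c2: data parity 1, sent cp 1 → ok
Exactly one row (r0) and one column (c1) fail → the flipped bit is at their intersection.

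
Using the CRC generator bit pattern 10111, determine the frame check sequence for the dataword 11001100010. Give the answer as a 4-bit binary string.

1000

Append 4 zeros: 110011000100000. Divide by 10111 (XOR where the leading bit is 1):
  pos 0: 11001 XOR 10111 = 01110
  pos 1: 11101 XOR 10111 = 01010
  pos 2: 10100 XOR 10111 = 00011
  pos 5: 11001 XOR 10111 = 01110
  pos 6: 11100 XOR 10111 = 01011
  pos 7: 10110 XOR 10111 = 00001
Remainder (last 4 bits) = 1000. This is the CRC / FCS.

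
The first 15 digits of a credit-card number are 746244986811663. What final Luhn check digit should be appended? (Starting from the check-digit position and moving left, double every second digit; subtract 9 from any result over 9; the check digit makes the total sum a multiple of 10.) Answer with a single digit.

8

Partial digits right→left: 3 6 6 1 1 8 6 8 9 4 4 2 6 4 7
Double every second digit counting from the check-digit position (so the 1st, 3rd, 5th, ... of the partial from the right).
  doubled (with −9 where >9): 6 3 2 3 9 8 3 5 → sum 39
  kept as-is: 6 1 8 8 4 2 4 → sum 33
Total = 39 + 33 = 72.
Check digit = (10 − (72 mod 10)) mod 10 = 8.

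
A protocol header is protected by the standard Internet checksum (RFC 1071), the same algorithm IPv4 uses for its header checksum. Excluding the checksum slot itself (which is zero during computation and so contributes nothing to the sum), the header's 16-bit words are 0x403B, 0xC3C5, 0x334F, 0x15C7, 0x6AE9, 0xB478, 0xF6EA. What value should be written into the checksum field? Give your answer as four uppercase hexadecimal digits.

One's-complement addition (fold any carry out of bit 15 back into bit 0):
  0x403B + 0xC3C5 = 0x10400 → wrap carry → 0x0401
  0x0401 + 0x334F = 0x03750
  0x3750 + 0x15C7 = 0x04D17
  0x4D17 + 0x6AE9 = 0x0B800
  0xB800 + 0xB478 = 0x16C78 → wrap carry → 0x6C79
  0x6C79 + 0xF6EA = 0x16363 → wrap carry → 0x6364
One's-complement sum = 0x6364.
Checksum = ~0x6364 & 0xFFFF = 0x9C9B.

9C9B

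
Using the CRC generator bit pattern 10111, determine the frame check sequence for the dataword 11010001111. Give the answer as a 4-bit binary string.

1110

Append 4 zeros: 110100011110000. Divide by 10111 (XOR where the leading bit is 1):
  pos 0: 11010 XOR 10111 = 01101
  pos 1: 11010 XOR 10111 = 01101
  pos 2: 11010 XOR 10111 = 01101
  pos 3: 11011 XOR 10111 = 01100
  pos 4: 11001 XOR 10111 = 01110
  pos 5: 11101 XOR 10111 = 01010
  pos 6: 10101 XOR 10111 = 00010
  pos 9: 10000 XOR 10111 = 00111
Remainder (last 4 bits) = 1110. This is the CRC / FCS.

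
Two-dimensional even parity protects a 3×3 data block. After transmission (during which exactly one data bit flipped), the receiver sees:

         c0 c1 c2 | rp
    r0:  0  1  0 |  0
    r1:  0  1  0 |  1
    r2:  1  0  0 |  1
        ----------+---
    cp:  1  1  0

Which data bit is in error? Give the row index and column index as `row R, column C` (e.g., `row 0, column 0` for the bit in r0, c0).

Recompute each row's even parity and compare to rp:
  r0: data parity 1, sent rp 0 → mismatch
  r1: data parity 1, sent rp 1 → ok
  r2: data parity 1, sent rp 1 → ok
Recompute each column's even parity and compare to cp:
  c0: data parity 1, sent cp 1 → ok
  c1: data parity 0, sent cp 1 → mismatch
  c2: data parity 0, sent cp 0 → ok
Exactly one row (r0) and one column (c1) fail → the flipped bit is at their intersection.

row 0, column 1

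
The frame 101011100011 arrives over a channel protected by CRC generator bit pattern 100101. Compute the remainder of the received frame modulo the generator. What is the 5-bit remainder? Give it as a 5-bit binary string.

Modulo-2 division of 101011100011 by 100101:
  pos 0: 101011 XOR 100101 = 001110
  pos 2: 111010 XOR 100101 = 011111
  pos 3: 111110 XOR 100101 = 011011
  pos 4: 110110 XOR 100101 = 010011
  pos 5: 100111 XOR 100101 = 000010
Remainder = 00101 (nonzero — an error is detected).

00101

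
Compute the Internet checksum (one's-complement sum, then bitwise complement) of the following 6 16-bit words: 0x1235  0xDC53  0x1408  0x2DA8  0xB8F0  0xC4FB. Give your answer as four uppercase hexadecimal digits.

51DA

One's-complement addition (fold any carry out of bit 15 back into bit 0):
  0x1235 + 0xDC53 = 0x0EE88
  0xEE88 + 0x1408 = 0x10290 → wrap carry → 0x0291
  0x0291 + 0x2DA8 = 0x03039
  0x3039 + 0xB8F0 = 0x0E929
  0xE929 + 0xC4FB = 0x1AE24 → wrap carry → 0xAE25
One's-complement sum = 0xAE25.
Checksum = ~0xAE25 & 0xFFFF = 0x51DA.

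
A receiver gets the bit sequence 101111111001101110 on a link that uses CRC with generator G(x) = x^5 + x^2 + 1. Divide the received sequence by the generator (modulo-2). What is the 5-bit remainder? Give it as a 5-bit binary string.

01110

Modulo-2 division of 101111111001101110 by 100101:
  pos 0: 101111 XOR 100101 = 001010
  pos 2: 101011 XOR 100101 = 001110
  pos 4: 111010 XOR 100101 = 011111
  pos 5: 111110 XOR 100101 = 011011
  pos 6: 110111 XOR 100101 = 010010
  pos 7: 100101 XOR 100101 = 000000
Remainder = 01110 (nonzero — an error is detected).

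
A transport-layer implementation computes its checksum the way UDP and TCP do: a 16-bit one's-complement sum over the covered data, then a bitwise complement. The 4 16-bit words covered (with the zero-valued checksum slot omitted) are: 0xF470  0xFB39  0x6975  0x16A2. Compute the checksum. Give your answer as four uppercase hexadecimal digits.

One's-complement addition (fold any carry out of bit 15 back into bit 0):
  0xF470 + 0xFB39 = 0x1EFA9 → wrap carry → 0xEFAA
  0xEFAA + 0x6975 = 0x1591F → wrap carry → 0x5920
  0x5920 + 0x16A2 = 0x06FC2
One's-complement sum = 0x6FC2.
Checksum = ~0x6FC2 & 0xFFFF = 0x903D.

903D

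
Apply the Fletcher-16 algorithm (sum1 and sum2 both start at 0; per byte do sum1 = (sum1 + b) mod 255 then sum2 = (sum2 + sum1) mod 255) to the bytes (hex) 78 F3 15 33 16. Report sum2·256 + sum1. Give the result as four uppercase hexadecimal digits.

Running sums (mod 255):
  after byte 0 (78): sum1=120, sum2=120
  after byte 1 (F3): sum1=108, sum2=228
  after byte 2 (15): sum1=129, sum2=102
  after byte 3 (33): sum1=180, sum2=27
  after byte 4 (16): sum1=202, sum2=229
Checksum = sum2·256 + sum1 = 229·256 + 202 = 58826 = 0xE5CA.

E5CA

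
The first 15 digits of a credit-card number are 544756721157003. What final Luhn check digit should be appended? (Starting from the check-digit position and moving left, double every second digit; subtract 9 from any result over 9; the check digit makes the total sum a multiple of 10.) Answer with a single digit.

Partial digits right→left: 3 0 0 7 5 1 1 2 7 6 5 7 4 4 5
Double every second digit counting from the check-digit position (so the 1st, 3rd, 5th, ... of the partial from the right).
  doubled (with −9 where >9): 6 0 1 2 5 1 8 1 → sum 24
  kept as-is: 0 7 1 2 6 7 4 → sum 27
Total = 24 + 27 = 51.
Check digit = (10 − (51 mod 10)) mod 10 = 9.

9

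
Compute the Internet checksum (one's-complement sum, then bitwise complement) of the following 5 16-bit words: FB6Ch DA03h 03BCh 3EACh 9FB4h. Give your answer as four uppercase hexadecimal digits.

One's-complement addition (fold any carry out of bit 15 back into bit 0):
  0xFB6C + 0xDA03 = 0x1D56F → wrap carry → 0xD570
  0xD570 + 0x03BC = 0x0D92C
  0xD92C + 0x3EAC = 0x117D8 → wrap carry → 0x17D9
  0x17D9 + 0x9FB4 = 0x0B78D
One's-complement sum = 0xB78D.
Checksum = ~0xB78D & 0xFFFF = 0x4872.

4872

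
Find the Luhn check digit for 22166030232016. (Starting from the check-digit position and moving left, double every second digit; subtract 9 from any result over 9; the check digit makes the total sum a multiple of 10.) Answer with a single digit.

Partial digits right→left: 6 1 0 2 3 2 0 3 0 6 6 1 2 2
Double every second digit counting from the check-digit position (so the 1st, 3rd, 5th, ... of the partial from the right).
  doubled (with −9 where >9): 3 0 6 0 0 3 4 → sum 16
  kept as-is: 1 2 2 3 6 1 2 → sum 17
Total = 16 + 17 = 33.
Check digit = (10 − (33 mod 10)) mod 10 = 7.

7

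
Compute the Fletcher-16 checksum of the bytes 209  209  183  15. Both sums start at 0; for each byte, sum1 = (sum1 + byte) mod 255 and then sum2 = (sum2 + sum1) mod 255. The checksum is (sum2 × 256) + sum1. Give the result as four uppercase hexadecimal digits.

3B6A

Running sums (mod 255):
  after byte 0 (209): sum1=209, sum2=209
  after byte 1 (209): sum1=163, sum2=117
  after byte 2 (183): sum1=91, sum2=208
  after byte 3 (15): sum1=106, sum2=59
Checksum = sum2·256 + sum1 = 59·256 + 106 = 15210 = 0x3B6A.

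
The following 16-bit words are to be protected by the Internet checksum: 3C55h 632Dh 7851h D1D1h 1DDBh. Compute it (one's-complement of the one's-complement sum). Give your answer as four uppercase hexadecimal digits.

F87E

One's-complement addition (fold any carry out of bit 15 back into bit 0):
  0x3C55 + 0x632D = 0x09F82
  0x9F82 + 0x7851 = 0x117D3 → wrap carry → 0x17D4
  0x17D4 + 0xD1D1 = 0x0E9A5
  0xE9A5 + 0x1DDB = 0x10780 → wrap carry → 0x0781
One's-complement sum = 0x0781.
Checksum = ~0x0781 & 0xFFFF = 0xF87E.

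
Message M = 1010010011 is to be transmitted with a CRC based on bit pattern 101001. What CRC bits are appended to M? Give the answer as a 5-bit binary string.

11011

Append 5 zeros: 101001001100000. Divide by 101001 (XOR where the leading bit is 1):
  pos 0: 101001 XOR 101001 = 000000
  pos 8: 110000 XOR 101001 = 011001
  pos 9: 110010 XOR 101001 = 011011
Remainder (last 5 bits) = 11011. This is the CRC / FCS.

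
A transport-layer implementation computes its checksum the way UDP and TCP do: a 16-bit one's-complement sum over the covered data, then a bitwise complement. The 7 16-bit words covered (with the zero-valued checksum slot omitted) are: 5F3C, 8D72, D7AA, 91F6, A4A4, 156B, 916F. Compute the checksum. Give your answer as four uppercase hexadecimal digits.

5E30

One's-complement addition (fold any carry out of bit 15 back into bit 0):
  0x5F3C + 0x8D72 = 0x0ECAE
  0xECAE + 0xD7AA = 0x1C458 → wrap carry → 0xC459
  0xC459 + 0x91F6 = 0x1564F → wrap carry → 0x5650
  0x5650 + 0xA4A4 = 0x0FAF4
  0xFAF4 + 0x156B = 0x1105F → wrap carry → 0x1060
  0x1060 + 0x916F = 0x0A1CF
One's-complement sum = 0xA1CF.
Checksum = ~0xA1CF & 0xFFFF = 0x5E30.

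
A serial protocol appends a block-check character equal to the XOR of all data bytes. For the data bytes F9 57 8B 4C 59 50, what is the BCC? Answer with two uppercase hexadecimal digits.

60

XOR the bytes together:
  start with 0xF9
  0xF9 ⊕ 0x57 = 0xAE
  0xAE ⊕ 0x8B = 0x25
  0x25 ⊕ 0x4C = 0x69
  0x69 ⊕ 0x59 = 0x30
  0x30 ⊕ 0x50 = 0x60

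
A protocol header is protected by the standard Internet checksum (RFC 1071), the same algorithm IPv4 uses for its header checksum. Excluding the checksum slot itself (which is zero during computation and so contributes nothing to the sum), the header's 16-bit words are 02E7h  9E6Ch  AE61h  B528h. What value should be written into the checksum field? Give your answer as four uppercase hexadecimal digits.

One's-complement addition (fold any carry out of bit 15 back into bit 0):
  0x02E7 + 0x9E6C = 0x0A153
  0xA153 + 0xAE61 = 0x14FB4 → wrap carry → 0x4FB5
  0x4FB5 + 0xB528 = 0x104DD → wrap carry → 0x04DE
One's-complement sum = 0x04DE.
Checksum = ~0x04DE & 0xFFFF = 0xFB21.

FB21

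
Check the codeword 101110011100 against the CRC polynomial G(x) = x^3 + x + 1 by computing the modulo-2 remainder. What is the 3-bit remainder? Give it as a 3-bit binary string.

000

Modulo-2 division of 101110011100 by 1011:
  pos 0: 1011 XOR 1011 = 0000
  pos 4: 1001 XOR 1011 = 0010
  pos 6: 1011 XOR 1011 = 0000
Remainder = 000 (zero — the frame passes the CRC check).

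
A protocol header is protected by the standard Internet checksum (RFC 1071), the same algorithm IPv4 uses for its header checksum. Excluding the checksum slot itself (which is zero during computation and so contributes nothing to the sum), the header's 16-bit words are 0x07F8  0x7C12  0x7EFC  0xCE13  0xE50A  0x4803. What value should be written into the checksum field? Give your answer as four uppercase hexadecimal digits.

One's-complement addition (fold any carry out of bit 15 back into bit 0):
  0x07F8 + 0x7C12 = 0x0840A
  0x840A + 0x7EFC = 0x10306 → wrap carry → 0x0307
  0x0307 + 0xCE13 = 0x0D11A
  0xD11A + 0xE50A = 0x1B624 → wrap carry → 0xB625
  0xB625 + 0x4803 = 0x0FE28
One's-complement sum = 0xFE28.
Checksum = ~0xFE28 & 0xFFFF = 0x01D7.

01D7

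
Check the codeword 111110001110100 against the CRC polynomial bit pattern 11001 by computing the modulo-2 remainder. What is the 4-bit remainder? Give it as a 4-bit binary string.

Modulo-2 division of 111110001110100 by 11001:
  pos 0: 11111 XOR 11001 = 00110
  pos 2: 11000 XOR 11001 = 00001
  pos 6: 10111 XOR 11001 = 01110
  pos 7: 11100 XOR 11001 = 00101
  pos 9: 10110 XOR 11001 = 01111
  pos 10: 11110 XOR 11001 = 00111
Remainder = 0111 (nonzero — an error is detected).

0111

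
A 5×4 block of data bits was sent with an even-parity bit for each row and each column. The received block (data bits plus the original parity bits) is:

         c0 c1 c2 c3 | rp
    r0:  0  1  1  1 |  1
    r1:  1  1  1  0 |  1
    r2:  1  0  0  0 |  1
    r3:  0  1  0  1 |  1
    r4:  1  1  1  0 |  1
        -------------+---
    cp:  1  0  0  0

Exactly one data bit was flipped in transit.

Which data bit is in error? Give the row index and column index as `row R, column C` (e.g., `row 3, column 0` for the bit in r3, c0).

Recompute each row's even parity and compare to rp:
  r0: data parity 1, sent rp 1 → ok
  r1: data parity 1, sent rp 1 → ok
  r2: data parity 1, sent rp 1 → ok
  r3: data parity 0, sent rp 1 → mismatch
  r4: data parity 1, sent rp 1 → ok
Recompute each column's even parity and compare to cp:
  c0: data parity 1, sent cp 1 → ok
  c1: data parity 0, sent cp 0 → ok
  c2: data parity 1, sent cp 0 → mismatch
  c3: data parity 0, sent cp 0 → ok
Exactly one row (r3) and one column (c2) fail → the flipped bit is at their intersection.

row 3, column 2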